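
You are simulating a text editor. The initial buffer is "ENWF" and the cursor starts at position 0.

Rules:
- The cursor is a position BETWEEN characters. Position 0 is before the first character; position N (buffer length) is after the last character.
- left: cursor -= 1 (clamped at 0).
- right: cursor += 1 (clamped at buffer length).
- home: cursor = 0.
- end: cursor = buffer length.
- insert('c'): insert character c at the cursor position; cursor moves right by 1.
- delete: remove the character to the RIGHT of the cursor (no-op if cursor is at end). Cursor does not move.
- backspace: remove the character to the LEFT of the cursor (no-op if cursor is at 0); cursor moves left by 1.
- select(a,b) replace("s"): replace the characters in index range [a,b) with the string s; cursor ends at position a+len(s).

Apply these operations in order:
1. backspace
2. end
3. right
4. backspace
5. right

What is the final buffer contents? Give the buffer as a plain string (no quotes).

Answer: ENW

Derivation:
After op 1 (backspace): buf='ENWF' cursor=0
After op 2 (end): buf='ENWF' cursor=4
After op 3 (right): buf='ENWF' cursor=4
After op 4 (backspace): buf='ENW' cursor=3
After op 5 (right): buf='ENW' cursor=3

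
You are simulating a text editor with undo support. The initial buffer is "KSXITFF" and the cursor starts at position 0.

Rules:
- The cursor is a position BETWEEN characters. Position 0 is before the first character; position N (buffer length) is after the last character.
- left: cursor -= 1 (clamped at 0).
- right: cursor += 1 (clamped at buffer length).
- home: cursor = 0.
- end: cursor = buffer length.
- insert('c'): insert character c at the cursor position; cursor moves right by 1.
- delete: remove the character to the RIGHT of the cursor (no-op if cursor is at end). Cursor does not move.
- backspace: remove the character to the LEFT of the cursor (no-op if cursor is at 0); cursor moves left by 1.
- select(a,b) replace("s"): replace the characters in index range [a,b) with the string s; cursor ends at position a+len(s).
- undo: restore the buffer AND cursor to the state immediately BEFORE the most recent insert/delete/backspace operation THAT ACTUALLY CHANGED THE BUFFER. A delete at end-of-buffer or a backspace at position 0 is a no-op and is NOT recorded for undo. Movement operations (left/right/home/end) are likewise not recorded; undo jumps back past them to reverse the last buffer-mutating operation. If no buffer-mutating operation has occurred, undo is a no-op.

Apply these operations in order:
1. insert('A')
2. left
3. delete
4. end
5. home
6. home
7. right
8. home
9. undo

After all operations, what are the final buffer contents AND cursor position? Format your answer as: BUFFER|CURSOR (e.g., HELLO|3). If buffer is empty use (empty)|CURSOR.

After op 1 (insert('A')): buf='AKSXITFF' cursor=1
After op 2 (left): buf='AKSXITFF' cursor=0
After op 3 (delete): buf='KSXITFF' cursor=0
After op 4 (end): buf='KSXITFF' cursor=7
After op 5 (home): buf='KSXITFF' cursor=0
After op 6 (home): buf='KSXITFF' cursor=0
After op 7 (right): buf='KSXITFF' cursor=1
After op 8 (home): buf='KSXITFF' cursor=0
After op 9 (undo): buf='AKSXITFF' cursor=0

Answer: AKSXITFF|0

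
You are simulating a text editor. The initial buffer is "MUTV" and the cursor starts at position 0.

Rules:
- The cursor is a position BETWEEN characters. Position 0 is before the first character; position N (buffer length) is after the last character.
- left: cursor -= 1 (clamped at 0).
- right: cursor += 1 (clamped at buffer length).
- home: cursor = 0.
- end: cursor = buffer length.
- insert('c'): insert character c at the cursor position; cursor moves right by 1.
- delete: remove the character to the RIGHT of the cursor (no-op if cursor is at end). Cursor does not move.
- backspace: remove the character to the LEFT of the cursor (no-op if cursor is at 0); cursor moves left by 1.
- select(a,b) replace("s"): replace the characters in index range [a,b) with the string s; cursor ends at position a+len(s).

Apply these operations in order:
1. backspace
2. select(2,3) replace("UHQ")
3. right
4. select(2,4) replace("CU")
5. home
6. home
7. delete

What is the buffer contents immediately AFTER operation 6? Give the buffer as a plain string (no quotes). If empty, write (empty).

Answer: MUCUQV

Derivation:
After op 1 (backspace): buf='MUTV' cursor=0
After op 2 (select(2,3) replace("UHQ")): buf='MUUHQV' cursor=5
After op 3 (right): buf='MUUHQV' cursor=6
After op 4 (select(2,4) replace("CU")): buf='MUCUQV' cursor=4
After op 5 (home): buf='MUCUQV' cursor=0
After op 6 (home): buf='MUCUQV' cursor=0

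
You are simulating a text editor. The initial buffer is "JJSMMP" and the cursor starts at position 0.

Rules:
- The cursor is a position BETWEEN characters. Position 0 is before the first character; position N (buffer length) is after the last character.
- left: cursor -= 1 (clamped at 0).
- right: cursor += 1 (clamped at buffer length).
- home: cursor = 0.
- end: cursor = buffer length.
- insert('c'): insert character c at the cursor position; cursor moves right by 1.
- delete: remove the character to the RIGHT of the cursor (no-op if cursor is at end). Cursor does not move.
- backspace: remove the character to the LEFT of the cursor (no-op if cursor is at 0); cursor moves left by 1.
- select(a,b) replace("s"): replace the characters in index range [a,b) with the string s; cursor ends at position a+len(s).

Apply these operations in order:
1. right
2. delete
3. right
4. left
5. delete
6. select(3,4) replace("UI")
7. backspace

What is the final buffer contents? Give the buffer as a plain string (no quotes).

Answer: JMMU

Derivation:
After op 1 (right): buf='JJSMMP' cursor=1
After op 2 (delete): buf='JSMMP' cursor=1
After op 3 (right): buf='JSMMP' cursor=2
After op 4 (left): buf='JSMMP' cursor=1
After op 5 (delete): buf='JMMP' cursor=1
After op 6 (select(3,4) replace("UI")): buf='JMMUI' cursor=5
After op 7 (backspace): buf='JMMU' cursor=4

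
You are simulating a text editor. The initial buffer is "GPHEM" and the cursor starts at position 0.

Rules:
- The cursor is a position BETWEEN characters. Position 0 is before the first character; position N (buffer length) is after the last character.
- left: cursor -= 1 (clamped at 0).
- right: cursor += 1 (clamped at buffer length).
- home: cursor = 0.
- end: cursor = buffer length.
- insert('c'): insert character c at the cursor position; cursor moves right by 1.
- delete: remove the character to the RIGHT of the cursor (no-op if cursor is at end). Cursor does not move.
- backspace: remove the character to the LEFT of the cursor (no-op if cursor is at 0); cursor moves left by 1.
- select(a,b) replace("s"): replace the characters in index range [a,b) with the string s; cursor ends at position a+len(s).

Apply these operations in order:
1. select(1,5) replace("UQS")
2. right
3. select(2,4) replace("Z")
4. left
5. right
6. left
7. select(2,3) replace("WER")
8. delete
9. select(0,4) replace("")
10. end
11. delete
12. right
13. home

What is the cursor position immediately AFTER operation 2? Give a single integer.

Answer: 4

Derivation:
After op 1 (select(1,5) replace("UQS")): buf='GUQS' cursor=4
After op 2 (right): buf='GUQS' cursor=4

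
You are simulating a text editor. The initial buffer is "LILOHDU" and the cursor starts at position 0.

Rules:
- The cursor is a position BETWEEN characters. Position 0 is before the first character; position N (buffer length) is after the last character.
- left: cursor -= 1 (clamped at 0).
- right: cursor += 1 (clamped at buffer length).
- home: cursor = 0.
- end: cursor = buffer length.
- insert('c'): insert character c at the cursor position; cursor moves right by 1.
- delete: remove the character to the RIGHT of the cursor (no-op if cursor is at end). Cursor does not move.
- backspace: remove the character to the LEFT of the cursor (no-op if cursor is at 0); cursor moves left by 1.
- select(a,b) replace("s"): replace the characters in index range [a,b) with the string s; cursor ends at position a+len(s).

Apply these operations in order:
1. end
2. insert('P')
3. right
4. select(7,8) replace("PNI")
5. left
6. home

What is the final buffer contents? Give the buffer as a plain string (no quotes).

Answer: LILOHDUPNI

Derivation:
After op 1 (end): buf='LILOHDU' cursor=7
After op 2 (insert('P')): buf='LILOHDUP' cursor=8
After op 3 (right): buf='LILOHDUP' cursor=8
After op 4 (select(7,8) replace("PNI")): buf='LILOHDUPNI' cursor=10
After op 5 (left): buf='LILOHDUPNI' cursor=9
After op 6 (home): buf='LILOHDUPNI' cursor=0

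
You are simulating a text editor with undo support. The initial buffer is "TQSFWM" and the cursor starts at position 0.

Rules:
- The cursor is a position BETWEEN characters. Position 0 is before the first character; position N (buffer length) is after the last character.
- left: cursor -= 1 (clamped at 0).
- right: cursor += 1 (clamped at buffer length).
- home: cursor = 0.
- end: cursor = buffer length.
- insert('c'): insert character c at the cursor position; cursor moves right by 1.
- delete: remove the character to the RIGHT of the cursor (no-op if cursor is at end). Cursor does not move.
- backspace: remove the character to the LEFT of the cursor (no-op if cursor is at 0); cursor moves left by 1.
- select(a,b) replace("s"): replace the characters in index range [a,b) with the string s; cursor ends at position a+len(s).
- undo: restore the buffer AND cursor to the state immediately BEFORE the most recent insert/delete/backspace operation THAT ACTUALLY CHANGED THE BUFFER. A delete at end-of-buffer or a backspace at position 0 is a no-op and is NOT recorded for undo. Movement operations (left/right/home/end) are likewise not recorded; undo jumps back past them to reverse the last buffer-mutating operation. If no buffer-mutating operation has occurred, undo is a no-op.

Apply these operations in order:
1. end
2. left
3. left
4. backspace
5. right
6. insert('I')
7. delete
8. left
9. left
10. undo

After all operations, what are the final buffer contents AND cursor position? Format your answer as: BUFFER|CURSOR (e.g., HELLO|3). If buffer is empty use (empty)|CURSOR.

After op 1 (end): buf='TQSFWM' cursor=6
After op 2 (left): buf='TQSFWM' cursor=5
After op 3 (left): buf='TQSFWM' cursor=4
After op 4 (backspace): buf='TQSWM' cursor=3
After op 5 (right): buf='TQSWM' cursor=4
After op 6 (insert('I')): buf='TQSWIM' cursor=5
After op 7 (delete): buf='TQSWI' cursor=5
After op 8 (left): buf='TQSWI' cursor=4
After op 9 (left): buf='TQSWI' cursor=3
After op 10 (undo): buf='TQSWIM' cursor=5

Answer: TQSWIM|5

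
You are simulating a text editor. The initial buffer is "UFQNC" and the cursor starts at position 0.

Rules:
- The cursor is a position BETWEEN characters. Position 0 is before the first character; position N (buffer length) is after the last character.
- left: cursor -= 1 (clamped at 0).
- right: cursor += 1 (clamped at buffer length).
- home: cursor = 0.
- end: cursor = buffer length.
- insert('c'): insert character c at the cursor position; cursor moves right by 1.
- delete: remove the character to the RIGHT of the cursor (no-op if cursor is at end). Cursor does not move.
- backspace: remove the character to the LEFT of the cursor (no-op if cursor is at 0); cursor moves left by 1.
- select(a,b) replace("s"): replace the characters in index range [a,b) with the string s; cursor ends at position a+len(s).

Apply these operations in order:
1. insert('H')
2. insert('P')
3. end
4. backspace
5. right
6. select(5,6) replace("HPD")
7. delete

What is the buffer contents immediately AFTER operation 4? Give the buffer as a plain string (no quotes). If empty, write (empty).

Answer: HPUFQN

Derivation:
After op 1 (insert('H')): buf='HUFQNC' cursor=1
After op 2 (insert('P')): buf='HPUFQNC' cursor=2
After op 3 (end): buf='HPUFQNC' cursor=7
After op 4 (backspace): buf='HPUFQN' cursor=6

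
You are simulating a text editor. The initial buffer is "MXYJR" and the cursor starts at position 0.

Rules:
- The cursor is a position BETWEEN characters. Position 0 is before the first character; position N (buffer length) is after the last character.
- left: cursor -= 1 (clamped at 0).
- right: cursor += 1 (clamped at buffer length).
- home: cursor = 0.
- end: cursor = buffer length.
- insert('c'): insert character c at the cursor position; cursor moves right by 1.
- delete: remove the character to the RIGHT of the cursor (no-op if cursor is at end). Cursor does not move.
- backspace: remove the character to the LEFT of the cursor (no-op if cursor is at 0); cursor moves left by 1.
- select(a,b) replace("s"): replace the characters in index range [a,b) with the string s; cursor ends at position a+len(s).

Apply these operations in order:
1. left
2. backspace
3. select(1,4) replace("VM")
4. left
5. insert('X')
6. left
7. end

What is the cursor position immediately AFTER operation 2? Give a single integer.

Answer: 0

Derivation:
After op 1 (left): buf='MXYJR' cursor=0
After op 2 (backspace): buf='MXYJR' cursor=0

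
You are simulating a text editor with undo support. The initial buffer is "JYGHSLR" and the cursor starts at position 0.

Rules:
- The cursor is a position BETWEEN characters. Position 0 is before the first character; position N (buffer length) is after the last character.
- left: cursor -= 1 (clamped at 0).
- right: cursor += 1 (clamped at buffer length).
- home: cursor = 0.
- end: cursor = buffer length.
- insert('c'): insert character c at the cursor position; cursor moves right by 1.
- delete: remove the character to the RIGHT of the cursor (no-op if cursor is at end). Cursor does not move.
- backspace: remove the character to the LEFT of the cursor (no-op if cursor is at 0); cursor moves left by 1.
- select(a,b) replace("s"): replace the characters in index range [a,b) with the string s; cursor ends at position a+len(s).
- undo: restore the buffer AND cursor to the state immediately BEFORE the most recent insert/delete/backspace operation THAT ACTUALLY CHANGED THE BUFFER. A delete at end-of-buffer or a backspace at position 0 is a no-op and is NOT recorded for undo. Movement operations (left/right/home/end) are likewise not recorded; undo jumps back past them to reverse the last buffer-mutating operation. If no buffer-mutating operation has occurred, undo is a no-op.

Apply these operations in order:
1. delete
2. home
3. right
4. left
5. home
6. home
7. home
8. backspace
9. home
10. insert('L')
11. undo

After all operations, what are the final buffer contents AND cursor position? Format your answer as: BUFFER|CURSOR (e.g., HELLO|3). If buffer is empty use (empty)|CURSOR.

After op 1 (delete): buf='YGHSLR' cursor=0
After op 2 (home): buf='YGHSLR' cursor=0
After op 3 (right): buf='YGHSLR' cursor=1
After op 4 (left): buf='YGHSLR' cursor=0
After op 5 (home): buf='YGHSLR' cursor=0
After op 6 (home): buf='YGHSLR' cursor=0
After op 7 (home): buf='YGHSLR' cursor=0
After op 8 (backspace): buf='YGHSLR' cursor=0
After op 9 (home): buf='YGHSLR' cursor=0
After op 10 (insert('L')): buf='LYGHSLR' cursor=1
After op 11 (undo): buf='YGHSLR' cursor=0

Answer: YGHSLR|0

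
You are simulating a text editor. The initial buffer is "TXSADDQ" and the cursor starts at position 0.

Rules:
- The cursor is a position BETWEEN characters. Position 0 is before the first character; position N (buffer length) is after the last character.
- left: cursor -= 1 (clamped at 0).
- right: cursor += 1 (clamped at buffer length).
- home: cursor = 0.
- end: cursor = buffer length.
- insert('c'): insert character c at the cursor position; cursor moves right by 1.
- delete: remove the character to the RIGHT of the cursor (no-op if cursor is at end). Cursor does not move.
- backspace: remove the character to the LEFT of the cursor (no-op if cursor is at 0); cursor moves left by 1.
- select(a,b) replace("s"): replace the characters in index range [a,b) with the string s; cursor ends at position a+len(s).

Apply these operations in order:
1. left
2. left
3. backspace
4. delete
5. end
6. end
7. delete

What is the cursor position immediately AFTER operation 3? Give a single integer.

Answer: 0

Derivation:
After op 1 (left): buf='TXSADDQ' cursor=0
After op 2 (left): buf='TXSADDQ' cursor=0
After op 3 (backspace): buf='TXSADDQ' cursor=0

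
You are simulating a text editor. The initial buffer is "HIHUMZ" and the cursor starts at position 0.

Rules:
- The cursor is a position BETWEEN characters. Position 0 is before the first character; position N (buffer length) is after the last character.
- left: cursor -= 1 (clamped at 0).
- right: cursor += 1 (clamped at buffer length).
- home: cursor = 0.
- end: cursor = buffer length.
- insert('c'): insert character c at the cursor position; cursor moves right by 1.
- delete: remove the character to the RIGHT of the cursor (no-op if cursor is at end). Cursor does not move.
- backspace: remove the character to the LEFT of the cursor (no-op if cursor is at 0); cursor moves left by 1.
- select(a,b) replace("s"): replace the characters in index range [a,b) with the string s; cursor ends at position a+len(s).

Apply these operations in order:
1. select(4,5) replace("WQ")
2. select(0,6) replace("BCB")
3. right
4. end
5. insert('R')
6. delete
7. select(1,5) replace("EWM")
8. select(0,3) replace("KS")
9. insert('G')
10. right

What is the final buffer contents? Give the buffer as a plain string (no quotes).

Answer: KSGM

Derivation:
After op 1 (select(4,5) replace("WQ")): buf='HIHUWQZ' cursor=6
After op 2 (select(0,6) replace("BCB")): buf='BCBZ' cursor=3
After op 3 (right): buf='BCBZ' cursor=4
After op 4 (end): buf='BCBZ' cursor=4
After op 5 (insert('R')): buf='BCBZR' cursor=5
After op 6 (delete): buf='BCBZR' cursor=5
After op 7 (select(1,5) replace("EWM")): buf='BEWM' cursor=4
After op 8 (select(0,3) replace("KS")): buf='KSM' cursor=2
After op 9 (insert('G')): buf='KSGM' cursor=3
After op 10 (right): buf='KSGM' cursor=4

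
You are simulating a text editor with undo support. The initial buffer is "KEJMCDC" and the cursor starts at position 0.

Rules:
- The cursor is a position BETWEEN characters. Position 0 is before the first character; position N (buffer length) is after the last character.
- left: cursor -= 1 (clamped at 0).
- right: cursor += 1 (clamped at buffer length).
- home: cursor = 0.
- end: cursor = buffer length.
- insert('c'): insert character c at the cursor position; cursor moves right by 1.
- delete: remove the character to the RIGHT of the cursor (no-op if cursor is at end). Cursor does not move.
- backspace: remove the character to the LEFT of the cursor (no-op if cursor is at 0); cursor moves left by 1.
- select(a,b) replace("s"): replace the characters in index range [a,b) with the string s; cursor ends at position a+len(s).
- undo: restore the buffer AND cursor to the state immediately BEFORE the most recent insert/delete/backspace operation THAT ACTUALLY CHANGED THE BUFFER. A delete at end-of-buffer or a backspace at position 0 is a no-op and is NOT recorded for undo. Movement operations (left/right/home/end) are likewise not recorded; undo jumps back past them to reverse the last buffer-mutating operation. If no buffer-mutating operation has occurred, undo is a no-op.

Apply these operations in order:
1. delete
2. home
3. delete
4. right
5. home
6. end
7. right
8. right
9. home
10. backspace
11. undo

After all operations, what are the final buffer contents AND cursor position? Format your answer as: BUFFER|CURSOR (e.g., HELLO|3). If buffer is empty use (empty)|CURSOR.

Answer: EJMCDC|0

Derivation:
After op 1 (delete): buf='EJMCDC' cursor=0
After op 2 (home): buf='EJMCDC' cursor=0
After op 3 (delete): buf='JMCDC' cursor=0
After op 4 (right): buf='JMCDC' cursor=1
After op 5 (home): buf='JMCDC' cursor=0
After op 6 (end): buf='JMCDC' cursor=5
After op 7 (right): buf='JMCDC' cursor=5
After op 8 (right): buf='JMCDC' cursor=5
After op 9 (home): buf='JMCDC' cursor=0
After op 10 (backspace): buf='JMCDC' cursor=0
After op 11 (undo): buf='EJMCDC' cursor=0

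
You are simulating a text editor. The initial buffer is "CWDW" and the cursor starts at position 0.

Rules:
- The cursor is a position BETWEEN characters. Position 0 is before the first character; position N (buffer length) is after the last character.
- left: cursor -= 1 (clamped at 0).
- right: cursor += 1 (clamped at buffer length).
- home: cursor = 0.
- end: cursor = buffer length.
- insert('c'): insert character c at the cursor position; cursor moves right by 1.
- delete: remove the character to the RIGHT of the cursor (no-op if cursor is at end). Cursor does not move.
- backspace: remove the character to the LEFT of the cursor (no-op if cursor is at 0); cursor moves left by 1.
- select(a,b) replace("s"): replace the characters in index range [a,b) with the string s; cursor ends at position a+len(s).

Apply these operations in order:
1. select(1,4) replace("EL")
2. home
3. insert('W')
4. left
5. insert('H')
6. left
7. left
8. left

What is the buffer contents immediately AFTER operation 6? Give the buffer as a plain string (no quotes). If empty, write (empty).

After op 1 (select(1,4) replace("EL")): buf='CEL' cursor=3
After op 2 (home): buf='CEL' cursor=0
After op 3 (insert('W')): buf='WCEL' cursor=1
After op 4 (left): buf='WCEL' cursor=0
After op 5 (insert('H')): buf='HWCEL' cursor=1
After op 6 (left): buf='HWCEL' cursor=0

Answer: HWCEL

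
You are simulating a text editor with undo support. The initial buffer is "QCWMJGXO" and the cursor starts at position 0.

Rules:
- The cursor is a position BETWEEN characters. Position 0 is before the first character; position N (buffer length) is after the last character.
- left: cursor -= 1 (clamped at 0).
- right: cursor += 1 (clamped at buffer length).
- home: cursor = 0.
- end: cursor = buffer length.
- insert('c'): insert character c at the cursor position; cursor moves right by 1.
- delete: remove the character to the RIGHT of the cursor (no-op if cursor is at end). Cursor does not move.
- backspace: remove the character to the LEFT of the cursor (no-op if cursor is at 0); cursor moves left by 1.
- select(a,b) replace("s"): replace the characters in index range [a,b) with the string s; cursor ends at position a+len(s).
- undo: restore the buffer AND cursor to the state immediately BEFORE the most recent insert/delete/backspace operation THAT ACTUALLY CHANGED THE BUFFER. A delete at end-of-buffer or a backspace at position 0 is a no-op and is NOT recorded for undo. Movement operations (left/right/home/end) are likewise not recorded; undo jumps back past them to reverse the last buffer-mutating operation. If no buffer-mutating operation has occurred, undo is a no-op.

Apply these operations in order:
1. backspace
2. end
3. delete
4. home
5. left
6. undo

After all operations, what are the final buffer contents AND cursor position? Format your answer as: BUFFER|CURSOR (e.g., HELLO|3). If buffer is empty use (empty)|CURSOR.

After op 1 (backspace): buf='QCWMJGXO' cursor=0
After op 2 (end): buf='QCWMJGXO' cursor=8
After op 3 (delete): buf='QCWMJGXO' cursor=8
After op 4 (home): buf='QCWMJGXO' cursor=0
After op 5 (left): buf='QCWMJGXO' cursor=0
After op 6 (undo): buf='QCWMJGXO' cursor=0

Answer: QCWMJGXO|0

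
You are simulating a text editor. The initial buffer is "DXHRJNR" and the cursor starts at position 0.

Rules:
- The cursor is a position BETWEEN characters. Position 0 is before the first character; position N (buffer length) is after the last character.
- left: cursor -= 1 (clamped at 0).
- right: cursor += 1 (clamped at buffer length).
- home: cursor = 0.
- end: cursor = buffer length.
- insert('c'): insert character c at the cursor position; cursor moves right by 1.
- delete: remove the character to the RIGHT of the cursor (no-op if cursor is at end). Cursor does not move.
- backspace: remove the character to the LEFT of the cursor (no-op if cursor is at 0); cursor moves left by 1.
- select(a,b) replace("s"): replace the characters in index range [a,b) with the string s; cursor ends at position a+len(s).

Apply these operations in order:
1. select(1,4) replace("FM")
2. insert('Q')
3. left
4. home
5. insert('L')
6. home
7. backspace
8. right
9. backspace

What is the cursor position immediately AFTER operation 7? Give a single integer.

After op 1 (select(1,4) replace("FM")): buf='DFMJNR' cursor=3
After op 2 (insert('Q')): buf='DFMQJNR' cursor=4
After op 3 (left): buf='DFMQJNR' cursor=3
After op 4 (home): buf='DFMQJNR' cursor=0
After op 5 (insert('L')): buf='LDFMQJNR' cursor=1
After op 6 (home): buf='LDFMQJNR' cursor=0
After op 7 (backspace): buf='LDFMQJNR' cursor=0

Answer: 0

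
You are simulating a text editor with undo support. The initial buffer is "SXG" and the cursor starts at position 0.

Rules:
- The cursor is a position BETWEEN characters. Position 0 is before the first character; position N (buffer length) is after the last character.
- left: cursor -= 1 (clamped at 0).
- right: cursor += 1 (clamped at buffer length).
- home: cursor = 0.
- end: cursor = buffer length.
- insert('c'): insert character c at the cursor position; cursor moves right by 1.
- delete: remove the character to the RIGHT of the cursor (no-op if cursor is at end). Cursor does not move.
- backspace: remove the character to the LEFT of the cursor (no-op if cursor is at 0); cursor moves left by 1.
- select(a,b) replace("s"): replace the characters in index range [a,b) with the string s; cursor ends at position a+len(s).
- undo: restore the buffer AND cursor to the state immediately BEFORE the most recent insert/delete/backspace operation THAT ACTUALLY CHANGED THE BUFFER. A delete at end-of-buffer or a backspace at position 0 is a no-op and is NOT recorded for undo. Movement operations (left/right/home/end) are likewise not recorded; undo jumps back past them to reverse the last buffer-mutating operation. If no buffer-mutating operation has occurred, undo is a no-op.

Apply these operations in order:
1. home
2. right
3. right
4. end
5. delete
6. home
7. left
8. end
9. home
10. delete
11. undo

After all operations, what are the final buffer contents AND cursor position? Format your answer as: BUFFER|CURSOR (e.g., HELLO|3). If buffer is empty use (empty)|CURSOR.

After op 1 (home): buf='SXG' cursor=0
After op 2 (right): buf='SXG' cursor=1
After op 3 (right): buf='SXG' cursor=2
After op 4 (end): buf='SXG' cursor=3
After op 5 (delete): buf='SXG' cursor=3
After op 6 (home): buf='SXG' cursor=0
After op 7 (left): buf='SXG' cursor=0
After op 8 (end): buf='SXG' cursor=3
After op 9 (home): buf='SXG' cursor=0
After op 10 (delete): buf='XG' cursor=0
After op 11 (undo): buf='SXG' cursor=0

Answer: SXG|0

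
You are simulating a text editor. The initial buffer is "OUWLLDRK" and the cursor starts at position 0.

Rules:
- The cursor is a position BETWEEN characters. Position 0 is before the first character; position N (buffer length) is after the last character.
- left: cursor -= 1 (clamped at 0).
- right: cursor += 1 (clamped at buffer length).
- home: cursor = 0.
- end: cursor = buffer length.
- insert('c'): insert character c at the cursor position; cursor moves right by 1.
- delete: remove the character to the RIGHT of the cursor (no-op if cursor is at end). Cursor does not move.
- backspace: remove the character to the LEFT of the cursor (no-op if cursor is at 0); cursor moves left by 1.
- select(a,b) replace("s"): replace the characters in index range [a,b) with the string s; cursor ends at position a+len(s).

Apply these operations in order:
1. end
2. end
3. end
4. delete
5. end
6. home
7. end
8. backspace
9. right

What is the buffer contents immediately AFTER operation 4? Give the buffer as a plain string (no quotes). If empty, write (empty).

After op 1 (end): buf='OUWLLDRK' cursor=8
After op 2 (end): buf='OUWLLDRK' cursor=8
After op 3 (end): buf='OUWLLDRK' cursor=8
After op 4 (delete): buf='OUWLLDRK' cursor=8

Answer: OUWLLDRK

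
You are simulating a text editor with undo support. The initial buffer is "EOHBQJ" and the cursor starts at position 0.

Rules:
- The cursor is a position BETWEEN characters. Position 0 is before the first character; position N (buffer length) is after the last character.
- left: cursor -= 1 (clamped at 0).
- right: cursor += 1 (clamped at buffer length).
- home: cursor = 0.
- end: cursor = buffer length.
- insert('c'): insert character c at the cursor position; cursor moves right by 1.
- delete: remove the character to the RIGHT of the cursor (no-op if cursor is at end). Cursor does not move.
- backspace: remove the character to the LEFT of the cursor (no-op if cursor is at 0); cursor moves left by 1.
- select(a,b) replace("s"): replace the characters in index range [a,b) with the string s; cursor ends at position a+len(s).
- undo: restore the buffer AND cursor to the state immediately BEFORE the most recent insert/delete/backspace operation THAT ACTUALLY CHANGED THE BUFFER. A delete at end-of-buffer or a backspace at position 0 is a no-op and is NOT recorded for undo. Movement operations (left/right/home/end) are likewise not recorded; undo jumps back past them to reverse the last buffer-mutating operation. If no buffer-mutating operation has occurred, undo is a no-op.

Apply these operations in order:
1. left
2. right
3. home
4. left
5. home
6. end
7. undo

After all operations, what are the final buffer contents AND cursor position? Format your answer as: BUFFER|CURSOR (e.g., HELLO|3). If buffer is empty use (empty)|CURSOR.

After op 1 (left): buf='EOHBQJ' cursor=0
After op 2 (right): buf='EOHBQJ' cursor=1
After op 3 (home): buf='EOHBQJ' cursor=0
After op 4 (left): buf='EOHBQJ' cursor=0
After op 5 (home): buf='EOHBQJ' cursor=0
After op 6 (end): buf='EOHBQJ' cursor=6
After op 7 (undo): buf='EOHBQJ' cursor=6

Answer: EOHBQJ|6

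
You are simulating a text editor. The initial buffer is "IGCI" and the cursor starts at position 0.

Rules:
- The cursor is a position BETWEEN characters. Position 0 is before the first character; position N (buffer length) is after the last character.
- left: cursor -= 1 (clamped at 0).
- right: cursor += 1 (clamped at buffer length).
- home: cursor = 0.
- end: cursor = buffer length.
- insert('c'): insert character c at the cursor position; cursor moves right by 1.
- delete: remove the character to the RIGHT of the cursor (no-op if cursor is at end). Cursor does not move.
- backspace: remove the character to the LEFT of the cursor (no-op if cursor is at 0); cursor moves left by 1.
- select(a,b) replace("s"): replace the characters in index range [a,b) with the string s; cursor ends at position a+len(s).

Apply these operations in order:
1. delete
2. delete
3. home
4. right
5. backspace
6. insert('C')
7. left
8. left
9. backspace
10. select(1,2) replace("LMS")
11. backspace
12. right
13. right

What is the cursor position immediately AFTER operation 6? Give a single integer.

After op 1 (delete): buf='GCI' cursor=0
After op 2 (delete): buf='CI' cursor=0
After op 3 (home): buf='CI' cursor=0
After op 4 (right): buf='CI' cursor=1
After op 5 (backspace): buf='I' cursor=0
After op 6 (insert('C')): buf='CI' cursor=1

Answer: 1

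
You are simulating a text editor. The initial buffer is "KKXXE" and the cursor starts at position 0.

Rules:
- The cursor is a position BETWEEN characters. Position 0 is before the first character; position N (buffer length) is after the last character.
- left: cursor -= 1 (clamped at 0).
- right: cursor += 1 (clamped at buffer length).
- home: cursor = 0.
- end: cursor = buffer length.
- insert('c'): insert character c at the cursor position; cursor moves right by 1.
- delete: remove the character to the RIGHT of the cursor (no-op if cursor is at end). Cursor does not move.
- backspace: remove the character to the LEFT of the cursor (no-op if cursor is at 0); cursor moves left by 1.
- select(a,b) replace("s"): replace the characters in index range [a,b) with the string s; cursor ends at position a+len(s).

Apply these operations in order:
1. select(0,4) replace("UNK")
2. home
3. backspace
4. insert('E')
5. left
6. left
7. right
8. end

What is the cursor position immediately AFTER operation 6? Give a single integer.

After op 1 (select(0,4) replace("UNK")): buf='UNKE' cursor=3
After op 2 (home): buf='UNKE' cursor=0
After op 3 (backspace): buf='UNKE' cursor=0
After op 4 (insert('E')): buf='EUNKE' cursor=1
After op 5 (left): buf='EUNKE' cursor=0
After op 6 (left): buf='EUNKE' cursor=0

Answer: 0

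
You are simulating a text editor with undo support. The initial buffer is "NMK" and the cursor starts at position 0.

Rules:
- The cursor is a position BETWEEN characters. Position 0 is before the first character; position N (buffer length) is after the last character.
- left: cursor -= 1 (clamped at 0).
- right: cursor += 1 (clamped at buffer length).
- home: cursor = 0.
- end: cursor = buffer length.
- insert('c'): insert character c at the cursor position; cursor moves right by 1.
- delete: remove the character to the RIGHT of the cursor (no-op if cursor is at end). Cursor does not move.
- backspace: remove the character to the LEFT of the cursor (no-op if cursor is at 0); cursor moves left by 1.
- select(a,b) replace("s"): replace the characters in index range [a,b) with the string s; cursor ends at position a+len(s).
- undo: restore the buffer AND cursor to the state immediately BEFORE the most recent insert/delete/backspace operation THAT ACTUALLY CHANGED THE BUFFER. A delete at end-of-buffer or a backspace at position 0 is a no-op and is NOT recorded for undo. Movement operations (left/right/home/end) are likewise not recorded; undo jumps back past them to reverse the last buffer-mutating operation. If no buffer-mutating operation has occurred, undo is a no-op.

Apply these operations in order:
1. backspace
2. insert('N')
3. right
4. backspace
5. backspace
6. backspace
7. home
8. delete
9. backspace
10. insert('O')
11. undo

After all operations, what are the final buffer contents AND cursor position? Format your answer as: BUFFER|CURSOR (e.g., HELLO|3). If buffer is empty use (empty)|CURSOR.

After op 1 (backspace): buf='NMK' cursor=0
After op 2 (insert('N')): buf='NNMK' cursor=1
After op 3 (right): buf='NNMK' cursor=2
After op 4 (backspace): buf='NMK' cursor=1
After op 5 (backspace): buf='MK' cursor=0
After op 6 (backspace): buf='MK' cursor=0
After op 7 (home): buf='MK' cursor=0
After op 8 (delete): buf='K' cursor=0
After op 9 (backspace): buf='K' cursor=0
After op 10 (insert('O')): buf='OK' cursor=1
After op 11 (undo): buf='K' cursor=0

Answer: K|0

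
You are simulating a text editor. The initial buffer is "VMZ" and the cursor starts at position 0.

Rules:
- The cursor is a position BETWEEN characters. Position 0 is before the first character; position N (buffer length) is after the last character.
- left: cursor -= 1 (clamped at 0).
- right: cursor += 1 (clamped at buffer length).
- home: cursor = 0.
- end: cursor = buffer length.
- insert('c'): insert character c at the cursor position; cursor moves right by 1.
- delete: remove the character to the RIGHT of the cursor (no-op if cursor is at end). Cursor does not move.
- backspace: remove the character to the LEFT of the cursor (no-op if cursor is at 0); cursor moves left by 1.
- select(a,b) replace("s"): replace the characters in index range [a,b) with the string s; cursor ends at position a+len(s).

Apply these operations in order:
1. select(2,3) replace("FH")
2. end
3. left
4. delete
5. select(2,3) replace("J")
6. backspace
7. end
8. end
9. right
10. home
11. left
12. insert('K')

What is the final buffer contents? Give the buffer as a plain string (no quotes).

Answer: KVM

Derivation:
After op 1 (select(2,3) replace("FH")): buf='VMFH' cursor=4
After op 2 (end): buf='VMFH' cursor=4
After op 3 (left): buf='VMFH' cursor=3
After op 4 (delete): buf='VMF' cursor=3
After op 5 (select(2,3) replace("J")): buf='VMJ' cursor=3
After op 6 (backspace): buf='VM' cursor=2
After op 7 (end): buf='VM' cursor=2
After op 8 (end): buf='VM' cursor=2
After op 9 (right): buf='VM' cursor=2
After op 10 (home): buf='VM' cursor=0
After op 11 (left): buf='VM' cursor=0
After op 12 (insert('K')): buf='KVM' cursor=1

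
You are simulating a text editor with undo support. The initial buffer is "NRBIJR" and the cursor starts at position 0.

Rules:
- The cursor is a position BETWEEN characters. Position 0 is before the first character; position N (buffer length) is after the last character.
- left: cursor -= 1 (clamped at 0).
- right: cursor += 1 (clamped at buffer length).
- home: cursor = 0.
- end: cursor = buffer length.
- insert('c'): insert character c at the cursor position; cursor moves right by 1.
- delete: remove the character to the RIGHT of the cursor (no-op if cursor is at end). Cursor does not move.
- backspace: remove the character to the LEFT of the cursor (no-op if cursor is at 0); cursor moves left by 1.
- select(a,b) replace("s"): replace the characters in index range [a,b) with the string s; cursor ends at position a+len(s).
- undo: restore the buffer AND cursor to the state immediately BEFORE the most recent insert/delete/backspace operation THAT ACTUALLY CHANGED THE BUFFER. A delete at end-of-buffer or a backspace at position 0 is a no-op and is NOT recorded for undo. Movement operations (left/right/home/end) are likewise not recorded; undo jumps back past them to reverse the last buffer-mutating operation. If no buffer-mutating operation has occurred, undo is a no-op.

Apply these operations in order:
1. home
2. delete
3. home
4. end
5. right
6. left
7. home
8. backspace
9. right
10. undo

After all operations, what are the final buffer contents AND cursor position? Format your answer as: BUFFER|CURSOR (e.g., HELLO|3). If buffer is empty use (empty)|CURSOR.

Answer: NRBIJR|0

Derivation:
After op 1 (home): buf='NRBIJR' cursor=0
After op 2 (delete): buf='RBIJR' cursor=0
After op 3 (home): buf='RBIJR' cursor=0
After op 4 (end): buf='RBIJR' cursor=5
After op 5 (right): buf='RBIJR' cursor=5
After op 6 (left): buf='RBIJR' cursor=4
After op 7 (home): buf='RBIJR' cursor=0
After op 8 (backspace): buf='RBIJR' cursor=0
After op 9 (right): buf='RBIJR' cursor=1
After op 10 (undo): buf='NRBIJR' cursor=0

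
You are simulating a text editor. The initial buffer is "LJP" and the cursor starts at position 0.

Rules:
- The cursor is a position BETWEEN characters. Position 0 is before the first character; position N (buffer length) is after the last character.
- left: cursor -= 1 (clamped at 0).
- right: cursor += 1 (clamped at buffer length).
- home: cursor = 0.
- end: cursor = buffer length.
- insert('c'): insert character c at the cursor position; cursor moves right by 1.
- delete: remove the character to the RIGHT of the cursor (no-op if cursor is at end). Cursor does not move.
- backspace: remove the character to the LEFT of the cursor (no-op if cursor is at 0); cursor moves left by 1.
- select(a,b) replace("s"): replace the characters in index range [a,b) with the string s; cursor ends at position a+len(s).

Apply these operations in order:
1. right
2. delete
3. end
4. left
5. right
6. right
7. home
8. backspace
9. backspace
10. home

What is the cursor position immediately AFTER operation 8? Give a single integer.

Answer: 0

Derivation:
After op 1 (right): buf='LJP' cursor=1
After op 2 (delete): buf='LP' cursor=1
After op 3 (end): buf='LP' cursor=2
After op 4 (left): buf='LP' cursor=1
After op 5 (right): buf='LP' cursor=2
After op 6 (right): buf='LP' cursor=2
After op 7 (home): buf='LP' cursor=0
After op 8 (backspace): buf='LP' cursor=0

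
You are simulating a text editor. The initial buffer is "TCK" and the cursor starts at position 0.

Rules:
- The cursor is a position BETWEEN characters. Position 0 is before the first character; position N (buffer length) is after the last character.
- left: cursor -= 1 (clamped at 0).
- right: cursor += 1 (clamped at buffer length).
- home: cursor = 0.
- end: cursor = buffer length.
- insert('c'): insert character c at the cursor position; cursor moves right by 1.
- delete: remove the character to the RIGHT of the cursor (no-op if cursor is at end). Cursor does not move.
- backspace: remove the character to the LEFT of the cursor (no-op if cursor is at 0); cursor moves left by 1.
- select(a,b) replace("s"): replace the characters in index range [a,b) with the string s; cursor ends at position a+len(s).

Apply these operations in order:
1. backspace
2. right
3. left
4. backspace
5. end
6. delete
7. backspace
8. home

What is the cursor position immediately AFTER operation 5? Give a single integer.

Answer: 3

Derivation:
After op 1 (backspace): buf='TCK' cursor=0
After op 2 (right): buf='TCK' cursor=1
After op 3 (left): buf='TCK' cursor=0
After op 4 (backspace): buf='TCK' cursor=0
After op 5 (end): buf='TCK' cursor=3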